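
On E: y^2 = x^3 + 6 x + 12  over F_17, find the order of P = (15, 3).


Compute successive multiples of P until we hit O:
  1P = (15, 3)
  2P = (13, 3)
  3P = (6, 14)
  4P = (4, 10)
  5P = (14, 1)
  6P = (9, 9)
  7P = (11, 10)
  8P = (10, 1)
  ... (continuing to 21P)
  21P = O

ord(P) = 21


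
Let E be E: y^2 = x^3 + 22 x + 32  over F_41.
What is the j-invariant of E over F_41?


Delta = -16(4 a^3 + 27 b^2) mod 41 = 11
-1728 * (4 a)^3 = -1728 * (4*22)^3 mod 41 = 16
j = 16 * 11^(-1) mod 41 = 35

j = 35 (mod 41)


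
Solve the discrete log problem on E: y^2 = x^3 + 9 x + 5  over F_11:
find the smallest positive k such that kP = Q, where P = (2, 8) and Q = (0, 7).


Enumerate multiples of P until we hit Q = (0, 7):
  1P = (2, 8)
  2P = (0, 7)
Match found at i = 2.

k = 2


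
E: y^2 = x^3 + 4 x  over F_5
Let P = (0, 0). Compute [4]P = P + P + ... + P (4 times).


k = 4 = 100_2 (binary, LSB first: 001)
Double-and-add from P = (0, 0):
  bit 0 = 0: acc unchanged = O
  bit 1 = 0: acc unchanged = O
  bit 2 = 1: acc = O + O = O

4P = O


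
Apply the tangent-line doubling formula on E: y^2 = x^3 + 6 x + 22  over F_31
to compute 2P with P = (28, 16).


Doubling: s = (3 x1^2 + a) / (2 y1)
s = (3*28^2 + 6) / (2*16) mod 31 = 2
x3 = s^2 - 2 x1 mod 31 = 2^2 - 2*28 = 10
y3 = s (x1 - x3) - y1 mod 31 = 2 * (28 - 10) - 16 = 20

2P = (10, 20)


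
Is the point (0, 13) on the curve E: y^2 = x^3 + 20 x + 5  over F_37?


Check whether y^2 = x^3 + 20 x + 5 (mod 37) for (x, y) = (0, 13).
LHS: y^2 = 13^2 mod 37 = 21
RHS: x^3 + 20 x + 5 = 0^3 + 20*0 + 5 mod 37 = 5
LHS != RHS

No, not on the curve


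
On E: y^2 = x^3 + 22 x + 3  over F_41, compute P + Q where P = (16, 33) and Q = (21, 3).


P != Q, so use the chord formula.
s = (y2 - y1) / (x2 - x1) = (11) / (5) mod 41 = 35
x3 = s^2 - x1 - x2 mod 41 = 35^2 - 16 - 21 = 40
y3 = s (x1 - x3) - y1 mod 41 = 35 * (16 - 40) - 33 = 29

P + Q = (40, 29)


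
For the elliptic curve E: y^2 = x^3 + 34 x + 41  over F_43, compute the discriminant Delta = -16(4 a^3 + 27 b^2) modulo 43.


4 a^3 + 27 b^2 = 4*34^3 + 27*41^2 = 157216 + 45387 = 202603
Delta = -16 * (202603) = -3241648
Delta mod 43 = 36

Delta = 36 (mod 43)


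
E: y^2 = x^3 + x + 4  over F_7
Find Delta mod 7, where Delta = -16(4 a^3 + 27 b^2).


4 a^3 + 27 b^2 = 4*1^3 + 27*4^2 = 4 + 432 = 436
Delta = -16 * (436) = -6976
Delta mod 7 = 3

Delta = 3 (mod 7)


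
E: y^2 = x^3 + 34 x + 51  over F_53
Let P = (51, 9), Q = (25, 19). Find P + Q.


P != Q, so use the chord formula.
s = (y2 - y1) / (x2 - x1) = (10) / (27) mod 53 = 20
x3 = s^2 - x1 - x2 mod 53 = 20^2 - 51 - 25 = 6
y3 = s (x1 - x3) - y1 mod 53 = 20 * (51 - 6) - 9 = 43

P + Q = (6, 43)


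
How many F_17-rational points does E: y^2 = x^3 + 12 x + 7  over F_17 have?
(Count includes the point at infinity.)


For each x in F_17, count y with y^2 = x^3 + 12 x + 7 mod 17:
  x = 3: RHS = 2, y in [6, 11]  -> 2 point(s)
  x = 4: RHS = 0, y in [0]  -> 1 point(s)
  x = 7: RHS = 9, y in [3, 14]  -> 2 point(s)
  x = 11: RHS = 8, y in [5, 12]  -> 2 point(s)
  x = 12: RHS = 9, y in [3, 14]  -> 2 point(s)
  x = 15: RHS = 9, y in [3, 14]  -> 2 point(s)
Affine points: 11. Add the point at infinity: total = 12.

#E(F_17) = 12


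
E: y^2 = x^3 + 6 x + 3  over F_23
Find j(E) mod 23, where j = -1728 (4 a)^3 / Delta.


Delta = -16(4 a^3 + 27 b^2) mod 23 = 21
-1728 * (4 a)^3 = -1728 * (4*6)^3 mod 23 = 20
j = 20 * 21^(-1) mod 23 = 13

j = 13 (mod 23)


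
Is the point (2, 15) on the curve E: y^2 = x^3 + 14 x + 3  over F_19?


Check whether y^2 = x^3 + 14 x + 3 (mod 19) for (x, y) = (2, 15).
LHS: y^2 = 15^2 mod 19 = 16
RHS: x^3 + 14 x + 3 = 2^3 + 14*2 + 3 mod 19 = 1
LHS != RHS

No, not on the curve


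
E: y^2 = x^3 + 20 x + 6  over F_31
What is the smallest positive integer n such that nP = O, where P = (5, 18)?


Compute successive multiples of P until we hit O:
  1P = (5, 18)
  2P = (10, 11)
  3P = (13, 18)
  4P = (13, 13)
  5P = (10, 20)
  6P = (5, 13)
  7P = O

ord(P) = 7


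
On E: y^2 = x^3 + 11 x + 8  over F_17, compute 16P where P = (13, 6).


k = 16 = 10000_2 (binary, LSB first: 00001)
Double-and-add from P = (13, 6):
  bit 0 = 0: acc unchanged = O
  bit 1 = 0: acc unchanged = O
  bit 2 = 0: acc unchanged = O
  bit 3 = 0: acc unchanged = O
  bit 4 = 1: acc = O + (12, 10) = (12, 10)

16P = (12, 10)


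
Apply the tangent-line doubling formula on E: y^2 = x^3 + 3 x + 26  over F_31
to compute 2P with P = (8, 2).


Doubling: s = (3 x1^2 + a) / (2 y1)
s = (3*8^2 + 3) / (2*2) mod 31 = 10
x3 = s^2 - 2 x1 mod 31 = 10^2 - 2*8 = 22
y3 = s (x1 - x3) - y1 mod 31 = 10 * (8 - 22) - 2 = 13

2P = (22, 13)


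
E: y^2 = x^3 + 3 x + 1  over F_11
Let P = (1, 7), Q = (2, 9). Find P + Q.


P != Q, so use the chord formula.
s = (y2 - y1) / (x2 - x1) = (2) / (1) mod 11 = 2
x3 = s^2 - x1 - x2 mod 11 = 2^2 - 1 - 2 = 1
y3 = s (x1 - x3) - y1 mod 11 = 2 * (1 - 1) - 7 = 4

P + Q = (1, 4)


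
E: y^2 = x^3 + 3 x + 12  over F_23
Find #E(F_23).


For each x in F_23, count y with y^2 = x^3 + 3 x + 12 mod 23:
  x = 0: RHS = 12, y in [9, 14]  -> 2 point(s)
  x = 1: RHS = 16, y in [4, 19]  -> 2 point(s)
  x = 2: RHS = 3, y in [7, 16]  -> 2 point(s)
  x = 3: RHS = 2, y in [5, 18]  -> 2 point(s)
  x = 6: RHS = 16, y in [4, 19]  -> 2 point(s)
  x = 7: RHS = 8, y in [10, 13]  -> 2 point(s)
  x = 9: RHS = 9, y in [3, 20]  -> 2 point(s)
  x = 16: RHS = 16, y in [4, 19]  -> 2 point(s)
  x = 17: RHS = 8, y in [10, 13]  -> 2 point(s)
  x = 22: RHS = 8, y in [10, 13]  -> 2 point(s)
Affine points: 20. Add the point at infinity: total = 21.

#E(F_23) = 21


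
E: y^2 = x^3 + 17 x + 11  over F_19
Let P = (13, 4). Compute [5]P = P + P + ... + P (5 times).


k = 5 = 101_2 (binary, LSB first: 101)
Double-and-add from P = (13, 4):
  bit 0 = 1: acc = O + (13, 4) = (13, 4)
  bit 1 = 0: acc unchanged = (13, 4)
  bit 2 = 1: acc = (13, 4) + (13, 4) = (13, 15)

5P = (13, 15)


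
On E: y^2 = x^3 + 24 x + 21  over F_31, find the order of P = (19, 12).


Compute successive multiples of P until we hit O:
  1P = (19, 12)
  2P = (13, 9)
  3P = (7, 25)
  4P = (15, 25)
  5P = (25, 23)
  6P = (5, 24)
  7P = (9, 6)
  8P = (17, 14)
  ... (continuing to 27P)
  27P = O

ord(P) = 27


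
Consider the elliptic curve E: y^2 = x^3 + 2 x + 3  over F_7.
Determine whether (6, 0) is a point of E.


Check whether y^2 = x^3 + 2 x + 3 (mod 7) for (x, y) = (6, 0).
LHS: y^2 = 0^2 mod 7 = 0
RHS: x^3 + 2 x + 3 = 6^3 + 2*6 + 3 mod 7 = 0
LHS = RHS

Yes, on the curve


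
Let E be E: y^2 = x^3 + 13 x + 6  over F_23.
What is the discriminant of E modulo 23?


4 a^3 + 27 b^2 = 4*13^3 + 27*6^2 = 8788 + 972 = 9760
Delta = -16 * (9760) = -156160
Delta mod 23 = 10

Delta = 10 (mod 23)


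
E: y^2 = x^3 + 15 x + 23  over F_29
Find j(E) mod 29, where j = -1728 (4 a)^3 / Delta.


Delta = -16(4 a^3 + 27 b^2) mod 29 = 13
-1728 * (4 a)^3 = -1728 * (4*15)^3 mod 29 = 9
j = 9 * 13^(-1) mod 29 = 23

j = 23 (mod 29)


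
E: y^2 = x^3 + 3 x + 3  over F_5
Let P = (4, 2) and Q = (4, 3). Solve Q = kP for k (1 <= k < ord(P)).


Enumerate multiples of P until we hit Q = (4, 3):
  1P = (4, 2)
  2P = (3, 2)
  3P = (3, 3)
  4P = (4, 3)
Match found at i = 4.

k = 4


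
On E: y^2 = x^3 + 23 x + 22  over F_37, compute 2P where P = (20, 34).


Doubling: s = (3 x1^2 + a) / (2 y1)
s = (3*20^2 + 23) / (2*34) mod 37 = 12
x3 = s^2 - 2 x1 mod 37 = 12^2 - 2*20 = 30
y3 = s (x1 - x3) - y1 mod 37 = 12 * (20 - 30) - 34 = 31

2P = (30, 31)


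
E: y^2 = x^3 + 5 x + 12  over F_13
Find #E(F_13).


For each x in F_13, count y with y^2 = x^3 + 5 x + 12 mod 13:
  x = 0: RHS = 12, y in [5, 8]  -> 2 point(s)
  x = 2: RHS = 4, y in [2, 11]  -> 2 point(s)
  x = 7: RHS = 0, y in [0]  -> 1 point(s)
  x = 10: RHS = 9, y in [3, 10]  -> 2 point(s)
Affine points: 7. Add the point at infinity: total = 8.

#E(F_13) = 8


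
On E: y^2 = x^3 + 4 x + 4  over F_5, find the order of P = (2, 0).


Compute successive multiples of P until we hit O:
  1P = (2, 0)
  2P = O

ord(P) = 2


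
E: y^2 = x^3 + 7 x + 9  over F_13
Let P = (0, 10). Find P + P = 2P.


Doubling: s = (3 x1^2 + a) / (2 y1)
s = (3*0^2 + 7) / (2*10) mod 13 = 1
x3 = s^2 - 2 x1 mod 13 = 1^2 - 2*0 = 1
y3 = s (x1 - x3) - y1 mod 13 = 1 * (0 - 1) - 10 = 2

2P = (1, 2)


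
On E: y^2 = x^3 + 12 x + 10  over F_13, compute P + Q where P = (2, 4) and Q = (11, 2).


P != Q, so use the chord formula.
s = (y2 - y1) / (x2 - x1) = (11) / (9) mod 13 = 7
x3 = s^2 - x1 - x2 mod 13 = 7^2 - 2 - 11 = 10
y3 = s (x1 - x3) - y1 mod 13 = 7 * (2 - 10) - 4 = 5

P + Q = (10, 5)


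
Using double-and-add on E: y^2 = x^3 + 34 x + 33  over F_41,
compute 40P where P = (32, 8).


k = 40 = 101000_2 (binary, LSB first: 000101)
Double-and-add from P = (32, 8):
  bit 0 = 0: acc unchanged = O
  bit 1 = 0: acc unchanged = O
  bit 2 = 0: acc unchanged = O
  bit 3 = 1: acc = O + (30, 38) = (30, 38)
  bit 4 = 0: acc unchanged = (30, 38)
  bit 5 = 1: acc = (30, 38) + (0, 19) = (15, 33)

40P = (15, 33)


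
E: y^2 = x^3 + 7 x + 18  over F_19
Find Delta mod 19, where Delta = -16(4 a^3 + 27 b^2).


4 a^3 + 27 b^2 = 4*7^3 + 27*18^2 = 1372 + 8748 = 10120
Delta = -16 * (10120) = -161920
Delta mod 19 = 17

Delta = 17 (mod 19)


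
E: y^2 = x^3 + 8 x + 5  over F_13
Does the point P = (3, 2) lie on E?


Check whether y^2 = x^3 + 8 x + 5 (mod 13) for (x, y) = (3, 2).
LHS: y^2 = 2^2 mod 13 = 4
RHS: x^3 + 8 x + 5 = 3^3 + 8*3 + 5 mod 13 = 4
LHS = RHS

Yes, on the curve


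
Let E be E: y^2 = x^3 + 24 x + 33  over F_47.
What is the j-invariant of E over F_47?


Delta = -16(4 a^3 + 27 b^2) mod 47 = 14
-1728 * (4 a)^3 = -1728 * (4*24)^3 mod 47 = 41
j = 41 * 14^(-1) mod 47 = 13

j = 13 (mod 47)


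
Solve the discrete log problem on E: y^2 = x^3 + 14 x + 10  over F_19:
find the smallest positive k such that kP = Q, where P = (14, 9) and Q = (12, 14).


Enumerate multiples of P until we hit Q = (12, 14):
  1P = (14, 9)
  2P = (8, 8)
  3P = (6, 5)
  4P = (4, 15)
  5P = (12, 5)
  6P = (16, 6)
  7P = (15, 2)
  8P = (1, 14)
  9P = (1, 5)
  10P = (15, 17)
  11P = (16, 13)
  12P = (12, 14)
Match found at i = 12.

k = 12


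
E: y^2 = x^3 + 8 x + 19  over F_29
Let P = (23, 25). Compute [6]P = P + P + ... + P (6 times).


k = 6 = 110_2 (binary, LSB first: 011)
Double-and-add from P = (23, 25):
  bit 0 = 0: acc unchanged = O
  bit 1 = 1: acc = O + (12, 4) = (12, 4)
  bit 2 = 1: acc = (12, 4) + (14, 2) = (4, 17)

6P = (4, 17)


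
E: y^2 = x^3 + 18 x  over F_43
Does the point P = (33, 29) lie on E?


Check whether y^2 = x^3 + 18 x + 0 (mod 43) for (x, y) = (33, 29).
LHS: y^2 = 29^2 mod 43 = 24
RHS: x^3 + 18 x + 0 = 33^3 + 18*33 + 0 mod 43 = 24
LHS = RHS

Yes, on the curve


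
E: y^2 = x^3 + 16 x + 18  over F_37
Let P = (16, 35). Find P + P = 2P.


Doubling: s = (3 x1^2 + a) / (2 y1)
s = (3*16^2 + 16) / (2*35) mod 37 = 26
x3 = s^2 - 2 x1 mod 37 = 26^2 - 2*16 = 15
y3 = s (x1 - x3) - y1 mod 37 = 26 * (16 - 15) - 35 = 28

2P = (15, 28)


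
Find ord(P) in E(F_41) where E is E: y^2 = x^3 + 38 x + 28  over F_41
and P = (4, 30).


Compute successive multiples of P until we hit O:
  1P = (4, 30)
  2P = (31, 1)
  3P = (31, 40)
  4P = (4, 11)
  5P = O

ord(P) = 5


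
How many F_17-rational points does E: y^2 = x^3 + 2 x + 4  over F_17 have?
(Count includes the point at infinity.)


For each x in F_17, count y with y^2 = x^3 + 2 x + 4 mod 17:
  x = 0: RHS = 4, y in [2, 15]  -> 2 point(s)
  x = 2: RHS = 16, y in [4, 13]  -> 2 point(s)
  x = 4: RHS = 8, y in [5, 12]  -> 2 point(s)
  x = 7: RHS = 4, y in [2, 15]  -> 2 point(s)
  x = 10: RHS = 4, y in [2, 15]  -> 2 point(s)
  x = 13: RHS = 0, y in [0]  -> 1 point(s)
  x = 15: RHS = 9, y in [3, 14]  -> 2 point(s)
  x = 16: RHS = 1, y in [1, 16]  -> 2 point(s)
Affine points: 15. Add the point at infinity: total = 16.

#E(F_17) = 16


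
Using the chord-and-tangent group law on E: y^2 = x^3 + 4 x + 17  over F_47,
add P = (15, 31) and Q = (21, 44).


P != Q, so use the chord formula.
s = (y2 - y1) / (x2 - x1) = (13) / (6) mod 47 = 10
x3 = s^2 - x1 - x2 mod 47 = 10^2 - 15 - 21 = 17
y3 = s (x1 - x3) - y1 mod 47 = 10 * (15 - 17) - 31 = 43

P + Q = (17, 43)


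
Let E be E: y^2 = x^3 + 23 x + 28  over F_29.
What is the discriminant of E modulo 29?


4 a^3 + 27 b^2 = 4*23^3 + 27*28^2 = 48668 + 21168 = 69836
Delta = -16 * (69836) = -1117376
Delta mod 29 = 23

Delta = 23 (mod 29)


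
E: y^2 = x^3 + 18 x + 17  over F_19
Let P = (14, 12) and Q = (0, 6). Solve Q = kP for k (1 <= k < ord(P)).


Enumerate multiples of P until we hit Q = (0, 6):
  1P = (14, 12)
  2P = (17, 12)
  3P = (7, 7)
  4P = (2, 2)
  5P = (0, 6)
Match found at i = 5.

k = 5


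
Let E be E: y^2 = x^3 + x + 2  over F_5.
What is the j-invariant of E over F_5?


Delta = -16(4 a^3 + 27 b^2) mod 5 = 3
-1728 * (4 a)^3 = -1728 * (4*1)^3 mod 5 = 3
j = 3 * 3^(-1) mod 5 = 1

j = 1 (mod 5)


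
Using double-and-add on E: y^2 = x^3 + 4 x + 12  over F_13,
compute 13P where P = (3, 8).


k = 13 = 1101_2 (binary, LSB first: 1011)
Double-and-add from P = (3, 8):
  bit 0 = 1: acc = O + (3, 8) = (3, 8)
  bit 1 = 0: acc unchanged = (3, 8)
  bit 2 = 1: acc = (3, 8) + (5, 1) = (1, 11)
  bit 3 = 1: acc = (1, 11) + (0, 8) = (8, 7)

13P = (8, 7)


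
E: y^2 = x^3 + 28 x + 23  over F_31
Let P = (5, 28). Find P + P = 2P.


Doubling: s = (3 x1^2 + a) / (2 y1)
s = (3*5^2 + 28) / (2*28) mod 31 = 19
x3 = s^2 - 2 x1 mod 31 = 19^2 - 2*5 = 10
y3 = s (x1 - x3) - y1 mod 31 = 19 * (5 - 10) - 28 = 1

2P = (10, 1)


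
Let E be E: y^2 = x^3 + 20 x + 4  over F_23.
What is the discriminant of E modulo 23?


4 a^3 + 27 b^2 = 4*20^3 + 27*4^2 = 32000 + 432 = 32432
Delta = -16 * (32432) = -518912
Delta mod 23 = 14

Delta = 14 (mod 23)


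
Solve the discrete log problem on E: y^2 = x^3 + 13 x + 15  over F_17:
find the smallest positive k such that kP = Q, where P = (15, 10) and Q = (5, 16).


Enumerate multiples of P until we hit Q = (5, 16):
  1P = (15, 10)
  2P = (13, 1)
  3P = (5, 1)
  4P = (16, 1)
  5P = (16, 16)
  6P = (5, 16)
Match found at i = 6.

k = 6


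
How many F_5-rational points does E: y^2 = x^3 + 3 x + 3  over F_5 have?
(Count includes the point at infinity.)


For each x in F_5, count y with y^2 = x^3 + 3 x + 3 mod 5:
  x = 3: RHS = 4, y in [2, 3]  -> 2 point(s)
  x = 4: RHS = 4, y in [2, 3]  -> 2 point(s)
Affine points: 4. Add the point at infinity: total = 5.

#E(F_5) = 5


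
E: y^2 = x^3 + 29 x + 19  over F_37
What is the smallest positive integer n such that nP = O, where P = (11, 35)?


Compute successive multiples of P until we hit O:
  1P = (11, 35)
  2P = (36, 10)
  3P = (28, 19)
  4P = (9, 11)
  5P = (13, 15)
  6P = (2, 23)
  7P = (34, 33)
  8P = (26, 21)
  ... (continuing to 35P)
  35P = O

ord(P) = 35


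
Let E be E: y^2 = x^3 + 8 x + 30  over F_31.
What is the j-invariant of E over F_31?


Delta = -16(4 a^3 + 27 b^2) mod 31 = 1
-1728 * (4 a)^3 = -1728 * (4*8)^3 mod 31 = 8
j = 8 * 1^(-1) mod 31 = 8

j = 8 (mod 31)


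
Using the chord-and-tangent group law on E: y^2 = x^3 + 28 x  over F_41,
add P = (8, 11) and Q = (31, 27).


P != Q, so use the chord formula.
s = (y2 - y1) / (x2 - x1) = (16) / (23) mod 41 = 31
x3 = s^2 - x1 - x2 mod 41 = 31^2 - 8 - 31 = 20
y3 = s (x1 - x3) - y1 mod 41 = 31 * (8 - 20) - 11 = 27

P + Q = (20, 27)


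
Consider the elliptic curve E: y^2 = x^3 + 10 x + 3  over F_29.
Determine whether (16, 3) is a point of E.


Check whether y^2 = x^3 + 10 x + 3 (mod 29) for (x, y) = (16, 3).
LHS: y^2 = 3^2 mod 29 = 9
RHS: x^3 + 10 x + 3 = 16^3 + 10*16 + 3 mod 29 = 25
LHS != RHS

No, not on the curve


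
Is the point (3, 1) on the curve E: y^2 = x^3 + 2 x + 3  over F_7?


Check whether y^2 = x^3 + 2 x + 3 (mod 7) for (x, y) = (3, 1).
LHS: y^2 = 1^2 mod 7 = 1
RHS: x^3 + 2 x + 3 = 3^3 + 2*3 + 3 mod 7 = 1
LHS = RHS

Yes, on the curve


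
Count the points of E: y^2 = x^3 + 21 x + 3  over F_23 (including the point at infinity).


For each x in F_23, count y with y^2 = x^3 + 21 x + 3 mod 23:
  x = 0: RHS = 3, y in [7, 16]  -> 2 point(s)
  x = 1: RHS = 2, y in [5, 18]  -> 2 point(s)
  x = 3: RHS = 1, y in [1, 22]  -> 2 point(s)
  x = 4: RHS = 13, y in [6, 17]  -> 2 point(s)
  x = 5: RHS = 3, y in [7, 16]  -> 2 point(s)
  x = 6: RHS = 0, y in [0]  -> 1 point(s)
  x = 8: RHS = 16, y in [4, 19]  -> 2 point(s)
  x = 9: RHS = 1, y in [1, 22]  -> 2 point(s)
  x = 11: RHS = 1, y in [1, 22]  -> 2 point(s)
  x = 13: RHS = 12, y in [9, 14]  -> 2 point(s)
  x = 15: RHS = 13, y in [6, 17]  -> 2 point(s)
  x = 17: RHS = 6, y in [11, 12]  -> 2 point(s)
  x = 18: RHS = 3, y in [7, 16]  -> 2 point(s)
  x = 19: RHS = 16, y in [4, 19]  -> 2 point(s)
  x = 22: RHS = 4, y in [2, 21]  -> 2 point(s)
Affine points: 29. Add the point at infinity: total = 30.

#E(F_23) = 30


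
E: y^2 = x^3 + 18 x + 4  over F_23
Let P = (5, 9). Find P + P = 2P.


Doubling: s = (3 x1^2 + a) / (2 y1)
s = (3*5^2 + 18) / (2*9) mod 23 = 9
x3 = s^2 - 2 x1 mod 23 = 9^2 - 2*5 = 2
y3 = s (x1 - x3) - y1 mod 23 = 9 * (5 - 2) - 9 = 18

2P = (2, 18)


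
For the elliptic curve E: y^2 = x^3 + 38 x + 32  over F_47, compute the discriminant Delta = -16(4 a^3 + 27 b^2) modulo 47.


4 a^3 + 27 b^2 = 4*38^3 + 27*32^2 = 219488 + 27648 = 247136
Delta = -16 * (247136) = -3954176
Delta mod 47 = 28

Delta = 28 (mod 47)


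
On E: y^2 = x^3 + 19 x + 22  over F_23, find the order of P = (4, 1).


Compute successive multiples of P until we hit O:
  1P = (4, 1)
  2P = (16, 11)
  3P = (12, 0)
  4P = (16, 12)
  5P = (4, 22)
  6P = O

ord(P) = 6


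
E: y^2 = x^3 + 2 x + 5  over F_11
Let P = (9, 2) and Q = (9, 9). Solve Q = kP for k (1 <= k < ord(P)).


Enumerate multiples of P until we hit Q = (9, 9):
  1P = (9, 2)
  2P = (8, 7)
  3P = (8, 4)
  4P = (9, 9)
Match found at i = 4.

k = 4


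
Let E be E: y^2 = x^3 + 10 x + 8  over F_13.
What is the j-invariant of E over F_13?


Delta = -16(4 a^3 + 27 b^2) mod 13 = 2
-1728 * (4 a)^3 = -1728 * (4*10)^3 mod 13 = 1
j = 1 * 2^(-1) mod 13 = 7

j = 7 (mod 13)


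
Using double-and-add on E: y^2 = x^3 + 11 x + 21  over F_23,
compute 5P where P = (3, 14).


k = 5 = 101_2 (binary, LSB first: 101)
Double-and-add from P = (3, 14):
  bit 0 = 1: acc = O + (3, 14) = (3, 14)
  bit 1 = 0: acc unchanged = (3, 14)
  bit 2 = 1: acc = (3, 14) + (3, 14) = (3, 9)

5P = (3, 9)


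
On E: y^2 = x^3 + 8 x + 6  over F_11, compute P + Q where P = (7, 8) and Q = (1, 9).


P != Q, so use the chord formula.
s = (y2 - y1) / (x2 - x1) = (1) / (5) mod 11 = 9
x3 = s^2 - x1 - x2 mod 11 = 9^2 - 7 - 1 = 7
y3 = s (x1 - x3) - y1 mod 11 = 9 * (7 - 7) - 8 = 3

P + Q = (7, 3)


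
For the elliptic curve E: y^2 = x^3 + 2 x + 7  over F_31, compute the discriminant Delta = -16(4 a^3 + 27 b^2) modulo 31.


4 a^3 + 27 b^2 = 4*2^3 + 27*7^2 = 32 + 1323 = 1355
Delta = -16 * (1355) = -21680
Delta mod 31 = 20

Delta = 20 (mod 31)


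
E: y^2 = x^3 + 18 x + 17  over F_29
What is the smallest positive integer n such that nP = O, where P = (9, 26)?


Compute successive multiples of P until we hit O:
  1P = (9, 26)
  2P = (11, 3)
  3P = (18, 5)
  4P = (1, 23)
  5P = (6, 15)
  6P = (21, 17)
  7P = (5, 0)
  8P = (21, 12)
  ... (continuing to 14P)
  14P = O

ord(P) = 14


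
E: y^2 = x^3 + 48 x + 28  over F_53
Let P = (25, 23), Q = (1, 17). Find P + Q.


P != Q, so use the chord formula.
s = (y2 - y1) / (x2 - x1) = (47) / (29) mod 53 = 40
x3 = s^2 - x1 - x2 mod 53 = 40^2 - 25 - 1 = 37
y3 = s (x1 - x3) - y1 mod 53 = 40 * (25 - 37) - 23 = 27

P + Q = (37, 27)


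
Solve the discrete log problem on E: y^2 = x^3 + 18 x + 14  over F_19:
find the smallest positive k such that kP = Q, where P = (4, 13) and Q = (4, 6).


Enumerate multiples of P until we hit Q = (4, 6):
  1P = (4, 13)
  2P = (8, 9)
  3P = (8, 10)
  4P = (4, 6)
Match found at i = 4.

k = 4


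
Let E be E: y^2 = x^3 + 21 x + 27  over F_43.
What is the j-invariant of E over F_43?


Delta = -16(4 a^3 + 27 b^2) mod 43 = 12
-1728 * (4 a)^3 = -1728 * (4*21)^3 mod 43 = 21
j = 21 * 12^(-1) mod 43 = 34

j = 34 (mod 43)


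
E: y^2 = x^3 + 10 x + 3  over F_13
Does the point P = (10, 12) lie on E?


Check whether y^2 = x^3 + 10 x + 3 (mod 13) for (x, y) = (10, 12).
LHS: y^2 = 12^2 mod 13 = 1
RHS: x^3 + 10 x + 3 = 10^3 + 10*10 + 3 mod 13 = 11
LHS != RHS

No, not on the curve


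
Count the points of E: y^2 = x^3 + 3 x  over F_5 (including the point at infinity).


For each x in F_5, count y with y^2 = x^3 + 3 x + 0 mod 5:
  x = 0: RHS = 0, y in [0]  -> 1 point(s)
  x = 1: RHS = 4, y in [2, 3]  -> 2 point(s)
  x = 2: RHS = 4, y in [2, 3]  -> 2 point(s)
  x = 3: RHS = 1, y in [1, 4]  -> 2 point(s)
  x = 4: RHS = 1, y in [1, 4]  -> 2 point(s)
Affine points: 9. Add the point at infinity: total = 10.

#E(F_5) = 10


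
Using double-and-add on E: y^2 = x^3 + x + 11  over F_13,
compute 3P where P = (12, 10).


k = 3 = 11_2 (binary, LSB first: 11)
Double-and-add from P = (12, 10):
  bit 0 = 1: acc = O + (12, 10) = (12, 10)
  bit 1 = 1: acc = (12, 10) + (1, 0) = (12, 3)

3P = (12, 3)


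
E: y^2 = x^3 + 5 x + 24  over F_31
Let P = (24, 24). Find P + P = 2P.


Doubling: s = (3 x1^2 + a) / (2 y1)
s = (3*24^2 + 5) / (2*24) mod 31 = 29
x3 = s^2 - 2 x1 mod 31 = 29^2 - 2*24 = 18
y3 = s (x1 - x3) - y1 mod 31 = 29 * (24 - 18) - 24 = 26

2P = (18, 26)


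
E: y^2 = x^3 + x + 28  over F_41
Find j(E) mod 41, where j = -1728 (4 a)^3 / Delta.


Delta = -16(4 a^3 + 27 b^2) mod 41 = 31
-1728 * (4 a)^3 = -1728 * (4*1)^3 mod 41 = 26
j = 26 * 31^(-1) mod 41 = 22

j = 22 (mod 41)


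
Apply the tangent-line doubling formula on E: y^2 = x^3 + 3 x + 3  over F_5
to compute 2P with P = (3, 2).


Doubling: s = (3 x1^2 + a) / (2 y1)
s = (3*3^2 + 3) / (2*2) mod 5 = 0
x3 = s^2 - 2 x1 mod 5 = 0^2 - 2*3 = 4
y3 = s (x1 - x3) - y1 mod 5 = 0 * (3 - 4) - 2 = 3

2P = (4, 3)


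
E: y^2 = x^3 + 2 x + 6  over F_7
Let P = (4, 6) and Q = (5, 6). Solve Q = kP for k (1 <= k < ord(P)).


Enumerate multiples of P until we hit Q = (5, 6):
  1P = (4, 6)
  2P = (1, 3)
  3P = (3, 2)
  4P = (2, 2)
  5P = (5, 6)
Match found at i = 5.

k = 5


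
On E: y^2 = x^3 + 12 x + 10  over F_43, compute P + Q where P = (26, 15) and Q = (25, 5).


P != Q, so use the chord formula.
s = (y2 - y1) / (x2 - x1) = (33) / (42) mod 43 = 10
x3 = s^2 - x1 - x2 mod 43 = 10^2 - 26 - 25 = 6
y3 = s (x1 - x3) - y1 mod 43 = 10 * (26 - 6) - 15 = 13

P + Q = (6, 13)


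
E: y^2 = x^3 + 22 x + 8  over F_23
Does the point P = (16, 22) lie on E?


Check whether y^2 = x^3 + 22 x + 8 (mod 23) for (x, y) = (16, 22).
LHS: y^2 = 22^2 mod 23 = 1
RHS: x^3 + 22 x + 8 = 16^3 + 22*16 + 8 mod 23 = 17
LHS != RHS

No, not on the curve


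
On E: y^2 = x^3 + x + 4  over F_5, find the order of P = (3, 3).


Compute successive multiples of P until we hit O:
  1P = (3, 3)
  2P = (3, 2)
  3P = O

ord(P) = 3


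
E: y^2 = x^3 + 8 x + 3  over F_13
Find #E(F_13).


For each x in F_13, count y with y^2 = x^3 + 8 x + 3 mod 13:
  x = 0: RHS = 3, y in [4, 9]  -> 2 point(s)
  x = 1: RHS = 12, y in [5, 8]  -> 2 point(s)
  x = 2: RHS = 1, y in [1, 12]  -> 2 point(s)
  x = 5: RHS = 12, y in [5, 8]  -> 2 point(s)
  x = 7: RHS = 12, y in [5, 8]  -> 2 point(s)
  x = 10: RHS = 4, y in [2, 11]  -> 2 point(s)
Affine points: 12. Add the point at infinity: total = 13.

#E(F_13) = 13


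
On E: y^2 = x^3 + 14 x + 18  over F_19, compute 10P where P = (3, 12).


k = 10 = 1010_2 (binary, LSB first: 0101)
Double-and-add from P = (3, 12):
  bit 0 = 0: acc unchanged = O
  bit 1 = 1: acc = O + (5, 2) = (5, 2)
  bit 2 = 0: acc unchanged = (5, 2)
  bit 3 = 1: acc = (5, 2) + (4, 10) = (17, 18)

10P = (17, 18)


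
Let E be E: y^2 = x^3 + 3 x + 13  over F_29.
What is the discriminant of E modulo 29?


4 a^3 + 27 b^2 = 4*3^3 + 27*13^2 = 108 + 4563 = 4671
Delta = -16 * (4671) = -74736
Delta mod 29 = 26

Delta = 26 (mod 29)


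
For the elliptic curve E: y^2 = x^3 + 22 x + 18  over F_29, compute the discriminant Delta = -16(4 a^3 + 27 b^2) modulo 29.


4 a^3 + 27 b^2 = 4*22^3 + 27*18^2 = 42592 + 8748 = 51340
Delta = -16 * (51340) = -821440
Delta mod 29 = 14

Delta = 14 (mod 29)


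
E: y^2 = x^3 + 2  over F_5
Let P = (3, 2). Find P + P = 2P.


Doubling: s = (3 x1^2 + a) / (2 y1)
s = (3*3^2 + 0) / (2*2) mod 5 = 3
x3 = s^2 - 2 x1 mod 5 = 3^2 - 2*3 = 3
y3 = s (x1 - x3) - y1 mod 5 = 3 * (3 - 3) - 2 = 3

2P = (3, 3)


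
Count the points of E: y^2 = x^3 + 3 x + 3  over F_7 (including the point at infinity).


For each x in F_7, count y with y^2 = x^3 + 3 x + 3 mod 7:
  x = 1: RHS = 0, y in [0]  -> 1 point(s)
  x = 3: RHS = 4, y in [2, 5]  -> 2 point(s)
  x = 4: RHS = 2, y in [3, 4]  -> 2 point(s)
Affine points: 5. Add the point at infinity: total = 6.

#E(F_7) = 6


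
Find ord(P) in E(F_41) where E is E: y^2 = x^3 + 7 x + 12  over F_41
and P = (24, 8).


Compute successive multiples of P until we hit O:
  1P = (24, 8)
  2P = (14, 36)
  3P = (1, 26)
  4P = (17, 40)
  5P = (5, 34)
  6P = (30, 11)
  7P = (18, 36)
  8P = (39, 21)
  ... (continuing to 52P)
  52P = O

ord(P) = 52


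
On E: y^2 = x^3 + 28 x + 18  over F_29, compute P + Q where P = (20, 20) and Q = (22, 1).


P != Q, so use the chord formula.
s = (y2 - y1) / (x2 - x1) = (10) / (2) mod 29 = 5
x3 = s^2 - x1 - x2 mod 29 = 5^2 - 20 - 22 = 12
y3 = s (x1 - x3) - y1 mod 29 = 5 * (20 - 12) - 20 = 20

P + Q = (12, 20)


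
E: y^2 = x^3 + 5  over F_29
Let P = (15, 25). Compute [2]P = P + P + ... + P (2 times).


k = 2 = 10_2 (binary, LSB first: 01)
Double-and-add from P = (15, 25):
  bit 0 = 0: acc unchanged = O
  bit 1 = 1: acc = O + (0, 18) = (0, 18)

2P = (0, 18)


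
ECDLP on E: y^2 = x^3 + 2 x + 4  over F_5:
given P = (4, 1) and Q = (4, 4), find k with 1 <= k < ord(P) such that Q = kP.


Enumerate multiples of P until we hit Q = (4, 4):
  1P = (4, 1)
  2P = (2, 4)
  3P = (0, 3)
  4P = (0, 2)
  5P = (2, 1)
  6P = (4, 4)
Match found at i = 6.

k = 6


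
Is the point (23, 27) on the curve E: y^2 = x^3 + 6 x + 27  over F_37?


Check whether y^2 = x^3 + 6 x + 27 (mod 37) for (x, y) = (23, 27).
LHS: y^2 = 27^2 mod 37 = 26
RHS: x^3 + 6 x + 27 = 23^3 + 6*23 + 27 mod 37 = 11
LHS != RHS

No, not on the curve


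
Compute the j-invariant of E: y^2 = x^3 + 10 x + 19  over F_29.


Delta = -16(4 a^3 + 27 b^2) mod 29 = 13
-1728 * (4 a)^3 = -1728 * (4*10)^3 mod 29 = 22
j = 22 * 13^(-1) mod 29 = 24

j = 24 (mod 29)


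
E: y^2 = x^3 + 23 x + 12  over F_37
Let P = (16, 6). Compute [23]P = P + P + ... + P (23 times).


k = 23 = 10111_2 (binary, LSB first: 11101)
Double-and-add from P = (16, 6):
  bit 0 = 1: acc = O + (16, 6) = (16, 6)
  bit 1 = 1: acc = (16, 6) + (30, 27) = (21, 5)
  bit 2 = 1: acc = (21, 5) + (3, 21) = (1, 6)
  bit 3 = 0: acc unchanged = (1, 6)
  bit 4 = 1: acc = (1, 6) + (33, 2) = (14, 28)

23P = (14, 28)


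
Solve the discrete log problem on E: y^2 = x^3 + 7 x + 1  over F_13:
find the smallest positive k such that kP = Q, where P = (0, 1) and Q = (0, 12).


Enumerate multiples of P until we hit Q = (0, 12):
  1P = (0, 1)
  2P = (9, 0)
  3P = (0, 12)
Match found at i = 3.

k = 3


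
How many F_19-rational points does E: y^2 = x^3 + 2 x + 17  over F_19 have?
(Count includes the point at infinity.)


For each x in F_19, count y with y^2 = x^3 + 2 x + 17 mod 19:
  x = 0: RHS = 17, y in [6, 13]  -> 2 point(s)
  x = 1: RHS = 1, y in [1, 18]  -> 2 point(s)
  x = 5: RHS = 0, y in [0]  -> 1 point(s)
  x = 6: RHS = 17, y in [6, 13]  -> 2 point(s)
  x = 9: RHS = 4, y in [2, 17]  -> 2 point(s)
  x = 10: RHS = 11, y in [7, 12]  -> 2 point(s)
  x = 13: RHS = 17, y in [6, 13]  -> 2 point(s)
  x = 17: RHS = 5, y in [9, 10]  -> 2 point(s)
Affine points: 15. Add the point at infinity: total = 16.

#E(F_19) = 16


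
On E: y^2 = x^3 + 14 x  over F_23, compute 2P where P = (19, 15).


Doubling: s = (3 x1^2 + a) / (2 y1)
s = (3*19^2 + 14) / (2*15) mod 23 = 22
x3 = s^2 - 2 x1 mod 23 = 22^2 - 2*19 = 9
y3 = s (x1 - x3) - y1 mod 23 = 22 * (19 - 9) - 15 = 21

2P = (9, 21)


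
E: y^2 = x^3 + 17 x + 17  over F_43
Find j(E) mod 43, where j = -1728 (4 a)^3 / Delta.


Delta = -16(4 a^3 + 27 b^2) mod 43 = 8
-1728 * (4 a)^3 = -1728 * (4*17)^3 mod 43 = 1
j = 1 * 8^(-1) mod 43 = 27

j = 27 (mod 43)


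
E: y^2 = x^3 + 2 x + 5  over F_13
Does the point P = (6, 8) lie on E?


Check whether y^2 = x^3 + 2 x + 5 (mod 13) for (x, y) = (6, 8).
LHS: y^2 = 8^2 mod 13 = 12
RHS: x^3 + 2 x + 5 = 6^3 + 2*6 + 5 mod 13 = 12
LHS = RHS

Yes, on the curve


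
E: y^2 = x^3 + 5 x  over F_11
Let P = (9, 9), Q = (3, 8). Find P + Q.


P != Q, so use the chord formula.
s = (y2 - y1) / (x2 - x1) = (10) / (5) mod 11 = 2
x3 = s^2 - x1 - x2 mod 11 = 2^2 - 9 - 3 = 3
y3 = s (x1 - x3) - y1 mod 11 = 2 * (9 - 3) - 9 = 3

P + Q = (3, 3)


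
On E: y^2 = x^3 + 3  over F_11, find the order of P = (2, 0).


Compute successive multiples of P until we hit O:
  1P = (2, 0)
  2P = O

ord(P) = 2


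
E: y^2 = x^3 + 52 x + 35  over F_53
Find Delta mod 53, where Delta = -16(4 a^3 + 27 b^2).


4 a^3 + 27 b^2 = 4*52^3 + 27*35^2 = 562432 + 33075 = 595507
Delta = -16 * (595507) = -9528112
Delta mod 53 = 16

Delta = 16 (mod 53)


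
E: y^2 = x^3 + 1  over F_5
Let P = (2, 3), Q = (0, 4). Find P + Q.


P != Q, so use the chord formula.
s = (y2 - y1) / (x2 - x1) = (1) / (3) mod 5 = 2
x3 = s^2 - x1 - x2 mod 5 = 2^2 - 2 - 0 = 2
y3 = s (x1 - x3) - y1 mod 5 = 2 * (2 - 2) - 3 = 2

P + Q = (2, 2)


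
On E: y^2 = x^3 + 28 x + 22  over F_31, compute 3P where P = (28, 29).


k = 3 = 11_2 (binary, LSB first: 11)
Double-and-add from P = (28, 29):
  bit 0 = 1: acc = O + (28, 29) = (28, 29)
  bit 1 = 1: acc = (28, 29) + (11, 24) = (10, 0)

3P = (10, 0)


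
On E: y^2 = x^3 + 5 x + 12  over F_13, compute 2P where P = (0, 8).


Doubling: s = (3 x1^2 + a) / (2 y1)
s = (3*0^2 + 5) / (2*8) mod 13 = 6
x3 = s^2 - 2 x1 mod 13 = 6^2 - 2*0 = 10
y3 = s (x1 - x3) - y1 mod 13 = 6 * (0 - 10) - 8 = 10

2P = (10, 10)


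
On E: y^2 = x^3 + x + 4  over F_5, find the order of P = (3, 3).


Compute successive multiples of P until we hit O:
  1P = (3, 3)
  2P = (3, 2)
  3P = O

ord(P) = 3


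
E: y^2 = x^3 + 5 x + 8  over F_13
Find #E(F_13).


For each x in F_13, count y with y^2 = x^3 + 5 x + 8 mod 13:
  x = 1: RHS = 1, y in [1, 12]  -> 2 point(s)
  x = 2: RHS = 0, y in [0]  -> 1 point(s)
  x = 4: RHS = 1, y in [1, 12]  -> 2 point(s)
  x = 7: RHS = 9, y in [3, 10]  -> 2 point(s)
  x = 8: RHS = 1, y in [1, 12]  -> 2 point(s)
  x = 11: RHS = 3, y in [4, 9]  -> 2 point(s)
Affine points: 11. Add the point at infinity: total = 12.

#E(F_13) = 12


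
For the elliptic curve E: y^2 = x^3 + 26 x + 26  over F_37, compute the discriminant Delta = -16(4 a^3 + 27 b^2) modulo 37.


4 a^3 + 27 b^2 = 4*26^3 + 27*26^2 = 70304 + 18252 = 88556
Delta = -16 * (88556) = -1416896
Delta mod 37 = 19

Delta = 19 (mod 37)


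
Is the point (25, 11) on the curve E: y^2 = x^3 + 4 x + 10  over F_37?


Check whether y^2 = x^3 + 4 x + 10 (mod 37) for (x, y) = (25, 11).
LHS: y^2 = 11^2 mod 37 = 10
RHS: x^3 + 4 x + 10 = 25^3 + 4*25 + 10 mod 37 = 10
LHS = RHS

Yes, on the curve


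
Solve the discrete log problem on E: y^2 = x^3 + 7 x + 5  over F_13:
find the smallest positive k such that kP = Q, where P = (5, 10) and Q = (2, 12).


Enumerate multiples of P until we hit Q = (2, 12):
  1P = (5, 10)
  2P = (2, 1)
  3P = (2, 12)
Match found at i = 3.

k = 3


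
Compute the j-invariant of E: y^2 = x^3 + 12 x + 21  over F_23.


Delta = -16(4 a^3 + 27 b^2) mod 23 = 12
-1728 * (4 a)^3 = -1728 * (4*12)^3 mod 23 = 22
j = 22 * 12^(-1) mod 23 = 21

j = 21 (mod 23)


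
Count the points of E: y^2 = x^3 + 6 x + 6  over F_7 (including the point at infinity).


For each x in F_7, count y with y^2 = x^3 + 6 x + 6 mod 7:
  x = 3: RHS = 2, y in [3, 4]  -> 2 point(s)
  x = 5: RHS = 0, y in [0]  -> 1 point(s)
Affine points: 3. Add the point at infinity: total = 4.

#E(F_7) = 4


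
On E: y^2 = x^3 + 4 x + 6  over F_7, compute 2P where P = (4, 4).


Doubling: s = (3 x1^2 + a) / (2 y1)
s = (3*4^2 + 4) / (2*4) mod 7 = 3
x3 = s^2 - 2 x1 mod 7 = 3^2 - 2*4 = 1
y3 = s (x1 - x3) - y1 mod 7 = 3 * (4 - 1) - 4 = 5

2P = (1, 5)


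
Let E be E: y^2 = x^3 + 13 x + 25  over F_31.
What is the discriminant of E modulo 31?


4 a^3 + 27 b^2 = 4*13^3 + 27*25^2 = 8788 + 16875 = 25663
Delta = -16 * (25663) = -410608
Delta mod 31 = 18

Delta = 18 (mod 31)


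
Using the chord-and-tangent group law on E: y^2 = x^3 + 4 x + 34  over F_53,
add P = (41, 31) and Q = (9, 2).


P != Q, so use the chord formula.
s = (y2 - y1) / (x2 - x1) = (24) / (21) mod 53 = 39
x3 = s^2 - x1 - x2 mod 53 = 39^2 - 41 - 9 = 40
y3 = s (x1 - x3) - y1 mod 53 = 39 * (41 - 40) - 31 = 8

P + Q = (40, 8)


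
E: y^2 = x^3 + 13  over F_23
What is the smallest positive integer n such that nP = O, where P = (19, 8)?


Compute successive multiples of P until we hit O:
  1P = (19, 8)
  2P = (17, 21)
  3P = (12, 4)
  4P = (5, 0)
  5P = (12, 19)
  6P = (17, 2)
  7P = (19, 15)
  8P = O

ord(P) = 8


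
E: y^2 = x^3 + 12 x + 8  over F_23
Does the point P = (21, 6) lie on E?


Check whether y^2 = x^3 + 12 x + 8 (mod 23) for (x, y) = (21, 6).
LHS: y^2 = 6^2 mod 23 = 13
RHS: x^3 + 12 x + 8 = 21^3 + 12*21 + 8 mod 23 = 22
LHS != RHS

No, not on the curve


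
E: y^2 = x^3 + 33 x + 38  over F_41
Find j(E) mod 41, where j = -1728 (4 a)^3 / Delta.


Delta = -16(4 a^3 + 27 b^2) mod 41 = 16
-1728 * (4 a)^3 = -1728 * (4*33)^3 mod 41 = 13
j = 13 * 16^(-1) mod 41 = 29

j = 29 (mod 41)


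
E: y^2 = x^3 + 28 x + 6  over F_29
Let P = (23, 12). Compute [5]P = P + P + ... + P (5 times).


k = 5 = 101_2 (binary, LSB first: 101)
Double-and-add from P = (23, 12):
  bit 0 = 1: acc = O + (23, 12) = (23, 12)
  bit 1 = 0: acc unchanged = (23, 12)
  bit 2 = 1: acc = (23, 12) + (7, 20) = (21, 16)

5P = (21, 16)


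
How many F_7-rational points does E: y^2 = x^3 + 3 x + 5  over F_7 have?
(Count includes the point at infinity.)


For each x in F_7, count y with y^2 = x^3 + 3 x + 5 mod 7:
  x = 1: RHS = 2, y in [3, 4]  -> 2 point(s)
  x = 4: RHS = 4, y in [2, 5]  -> 2 point(s)
  x = 6: RHS = 1, y in [1, 6]  -> 2 point(s)
Affine points: 6. Add the point at infinity: total = 7.

#E(F_7) = 7


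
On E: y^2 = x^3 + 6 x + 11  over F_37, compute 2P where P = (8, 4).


Doubling: s = (3 x1^2 + a) / (2 y1)
s = (3*8^2 + 6) / (2*4) mod 37 = 34
x3 = s^2 - 2 x1 mod 37 = 34^2 - 2*8 = 30
y3 = s (x1 - x3) - y1 mod 37 = 34 * (8 - 30) - 4 = 25

2P = (30, 25)


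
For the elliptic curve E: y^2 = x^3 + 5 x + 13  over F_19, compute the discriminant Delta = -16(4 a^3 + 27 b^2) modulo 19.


4 a^3 + 27 b^2 = 4*5^3 + 27*13^2 = 500 + 4563 = 5063
Delta = -16 * (5063) = -81008
Delta mod 19 = 8

Delta = 8 (mod 19)


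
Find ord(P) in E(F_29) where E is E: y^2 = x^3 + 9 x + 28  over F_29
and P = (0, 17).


Compute successive multiples of P until we hit O:
  1P = (0, 17)
  2P = (16, 18)
  3P = (7, 17)
  4P = (22, 12)
  5P = (1, 3)
  6P = (21, 16)
  7P = (13, 14)
  8P = (20, 1)
  ... (continuing to 26P)
  26P = O

ord(P) = 26


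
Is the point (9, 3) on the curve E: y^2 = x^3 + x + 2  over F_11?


Check whether y^2 = x^3 + 1 x + 2 (mod 11) for (x, y) = (9, 3).
LHS: y^2 = 3^2 mod 11 = 9
RHS: x^3 + 1 x + 2 = 9^3 + 1*9 + 2 mod 11 = 3
LHS != RHS

No, not on the curve


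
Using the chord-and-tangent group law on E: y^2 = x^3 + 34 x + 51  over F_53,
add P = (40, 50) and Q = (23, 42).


P != Q, so use the chord formula.
s = (y2 - y1) / (x2 - x1) = (45) / (36) mod 53 = 41
x3 = s^2 - x1 - x2 mod 53 = 41^2 - 40 - 23 = 28
y3 = s (x1 - x3) - y1 mod 53 = 41 * (40 - 28) - 50 = 18

P + Q = (28, 18)


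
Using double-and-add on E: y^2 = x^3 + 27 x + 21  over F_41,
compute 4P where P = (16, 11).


k = 4 = 100_2 (binary, LSB first: 001)
Double-and-add from P = (16, 11):
  bit 0 = 0: acc unchanged = O
  bit 1 = 0: acc unchanged = O
  bit 2 = 1: acc = O + (38, 35) = (38, 35)

4P = (38, 35)


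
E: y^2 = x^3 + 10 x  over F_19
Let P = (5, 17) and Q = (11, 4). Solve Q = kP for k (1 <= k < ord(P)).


Enumerate multiples of P until we hit Q = (11, 4):
  1P = (5, 17)
  2P = (1, 12)
  3P = (11, 4)
Match found at i = 3.

k = 3


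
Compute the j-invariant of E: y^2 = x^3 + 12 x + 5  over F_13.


Delta = -16(4 a^3 + 27 b^2) mod 13 = 2
-1728 * (4 a)^3 = -1728 * (4*12)^3 mod 13 = 1
j = 1 * 2^(-1) mod 13 = 7

j = 7 (mod 13)


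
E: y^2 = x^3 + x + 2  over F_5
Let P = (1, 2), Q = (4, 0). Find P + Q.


P != Q, so use the chord formula.
s = (y2 - y1) / (x2 - x1) = (3) / (3) mod 5 = 1
x3 = s^2 - x1 - x2 mod 5 = 1^2 - 1 - 4 = 1
y3 = s (x1 - x3) - y1 mod 5 = 1 * (1 - 1) - 2 = 3

P + Q = (1, 3)


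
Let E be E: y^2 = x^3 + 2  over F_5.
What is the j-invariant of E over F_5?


Delta = -16(4 a^3 + 27 b^2) mod 5 = 2
-1728 * (4 a)^3 = -1728 * (4*0)^3 mod 5 = 0
j = 0 * 2^(-1) mod 5 = 0

j = 0 (mod 5)


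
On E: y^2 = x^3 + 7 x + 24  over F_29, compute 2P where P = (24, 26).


Doubling: s = (3 x1^2 + a) / (2 y1)
s = (3*24^2 + 7) / (2*26) mod 29 = 25
x3 = s^2 - 2 x1 mod 29 = 25^2 - 2*24 = 26
y3 = s (x1 - x3) - y1 mod 29 = 25 * (24 - 26) - 26 = 11

2P = (26, 11)


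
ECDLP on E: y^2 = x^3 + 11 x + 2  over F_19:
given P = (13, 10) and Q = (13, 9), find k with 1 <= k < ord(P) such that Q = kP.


Enumerate multiples of P until we hit Q = (13, 9):
  1P = (13, 10)
  2P = (18, 3)
  3P = (12, 0)
  4P = (18, 16)
  5P = (13, 9)
Match found at i = 5.

k = 5


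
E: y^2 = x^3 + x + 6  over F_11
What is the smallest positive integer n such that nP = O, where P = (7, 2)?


Compute successive multiples of P until we hit O:
  1P = (7, 2)
  2P = (2, 7)
  3P = (3, 5)
  4P = (5, 2)
  5P = (10, 9)
  6P = (8, 3)
  7P = (8, 8)
  8P = (10, 2)
  ... (continuing to 13P)
  13P = O

ord(P) = 13


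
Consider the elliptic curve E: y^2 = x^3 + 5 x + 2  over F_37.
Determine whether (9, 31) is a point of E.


Check whether y^2 = x^3 + 5 x + 2 (mod 37) for (x, y) = (9, 31).
LHS: y^2 = 31^2 mod 37 = 36
RHS: x^3 + 5 x + 2 = 9^3 + 5*9 + 2 mod 37 = 36
LHS = RHS

Yes, on the curve


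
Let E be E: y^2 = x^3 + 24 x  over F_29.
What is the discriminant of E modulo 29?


4 a^3 + 27 b^2 = 4*24^3 + 27*0^2 = 55296 + 0 = 55296
Delta = -16 * (55296) = -884736
Delta mod 29 = 25

Delta = 25 (mod 29)


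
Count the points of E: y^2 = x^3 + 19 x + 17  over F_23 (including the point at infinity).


For each x in F_23, count y with y^2 = x^3 + 19 x + 17 mod 23:
  x = 3: RHS = 9, y in [3, 20]  -> 2 point(s)
  x = 6: RHS = 2, y in [5, 18]  -> 2 point(s)
  x = 11: RHS = 16, y in [4, 19]  -> 2 point(s)
  x = 12: RHS = 18, y in [8, 15]  -> 2 point(s)
  x = 13: RHS = 0, y in [0]  -> 1 point(s)
  x = 16: RHS = 1, y in [1, 22]  -> 2 point(s)
  x = 17: RHS = 9, y in [3, 20]  -> 2 point(s)
  x = 18: RHS = 4, y in [2, 21]  -> 2 point(s)
  x = 20: RHS = 2, y in [5, 18]  -> 2 point(s)
Affine points: 17. Add the point at infinity: total = 18.

#E(F_23) = 18


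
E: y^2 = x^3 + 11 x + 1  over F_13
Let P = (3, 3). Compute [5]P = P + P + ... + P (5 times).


k = 5 = 101_2 (binary, LSB first: 101)
Double-and-add from P = (3, 3):
  bit 0 = 1: acc = O + (3, 3) = (3, 3)
  bit 1 = 0: acc unchanged = (3, 3)
  bit 2 = 1: acc = (3, 3) + (0, 12) = (6, 6)

5P = (6, 6)


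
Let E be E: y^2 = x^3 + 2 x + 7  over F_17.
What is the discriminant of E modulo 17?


4 a^3 + 27 b^2 = 4*2^3 + 27*7^2 = 32 + 1323 = 1355
Delta = -16 * (1355) = -21680
Delta mod 17 = 12

Delta = 12 (mod 17)


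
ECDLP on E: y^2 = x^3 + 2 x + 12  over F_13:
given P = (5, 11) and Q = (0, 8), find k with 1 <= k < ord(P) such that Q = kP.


Enumerate multiples of P until we hit Q = (0, 8):
  1P = (5, 11)
  2P = (12, 10)
  3P = (0, 5)
  4P = (11, 0)
  5P = (0, 8)
Match found at i = 5.

k = 5


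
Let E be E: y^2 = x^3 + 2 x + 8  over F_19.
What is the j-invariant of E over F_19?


Delta = -16(4 a^3 + 27 b^2) mod 19 = 17
-1728 * (4 a)^3 = -1728 * (4*2)^3 mod 19 = 18
j = 18 * 17^(-1) mod 19 = 10

j = 10 (mod 19)
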